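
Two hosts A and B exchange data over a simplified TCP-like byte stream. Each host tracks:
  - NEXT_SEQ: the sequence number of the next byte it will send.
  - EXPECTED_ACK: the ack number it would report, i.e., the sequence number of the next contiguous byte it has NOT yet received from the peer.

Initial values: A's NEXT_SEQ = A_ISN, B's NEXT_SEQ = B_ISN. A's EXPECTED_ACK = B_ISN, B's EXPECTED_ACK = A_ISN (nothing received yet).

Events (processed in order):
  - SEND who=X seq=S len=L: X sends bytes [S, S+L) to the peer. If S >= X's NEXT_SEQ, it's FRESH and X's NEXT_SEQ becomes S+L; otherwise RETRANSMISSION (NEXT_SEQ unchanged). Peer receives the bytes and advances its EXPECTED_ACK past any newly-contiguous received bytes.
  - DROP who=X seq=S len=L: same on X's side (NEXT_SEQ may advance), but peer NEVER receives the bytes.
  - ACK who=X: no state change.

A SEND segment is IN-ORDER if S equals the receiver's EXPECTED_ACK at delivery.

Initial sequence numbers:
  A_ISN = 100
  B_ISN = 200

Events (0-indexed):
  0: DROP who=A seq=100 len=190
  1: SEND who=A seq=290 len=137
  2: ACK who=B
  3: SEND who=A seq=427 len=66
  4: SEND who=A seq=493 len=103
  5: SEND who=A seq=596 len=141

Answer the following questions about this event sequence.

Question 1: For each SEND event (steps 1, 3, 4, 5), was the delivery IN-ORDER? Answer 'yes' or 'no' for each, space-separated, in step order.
Step 1: SEND seq=290 -> out-of-order
Step 3: SEND seq=427 -> out-of-order
Step 4: SEND seq=493 -> out-of-order
Step 5: SEND seq=596 -> out-of-order

Answer: no no no no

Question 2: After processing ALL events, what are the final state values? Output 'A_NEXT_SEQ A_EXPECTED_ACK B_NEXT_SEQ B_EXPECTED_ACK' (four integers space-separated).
After event 0: A_seq=290 A_ack=200 B_seq=200 B_ack=100
After event 1: A_seq=427 A_ack=200 B_seq=200 B_ack=100
After event 2: A_seq=427 A_ack=200 B_seq=200 B_ack=100
After event 3: A_seq=493 A_ack=200 B_seq=200 B_ack=100
After event 4: A_seq=596 A_ack=200 B_seq=200 B_ack=100
After event 5: A_seq=737 A_ack=200 B_seq=200 B_ack=100

Answer: 737 200 200 100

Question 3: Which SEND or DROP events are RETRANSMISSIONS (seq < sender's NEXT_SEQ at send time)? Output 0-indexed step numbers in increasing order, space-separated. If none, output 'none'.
Step 0: DROP seq=100 -> fresh
Step 1: SEND seq=290 -> fresh
Step 3: SEND seq=427 -> fresh
Step 4: SEND seq=493 -> fresh
Step 5: SEND seq=596 -> fresh

Answer: none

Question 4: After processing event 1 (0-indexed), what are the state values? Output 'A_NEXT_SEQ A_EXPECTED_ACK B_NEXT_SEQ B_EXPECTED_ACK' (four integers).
After event 0: A_seq=290 A_ack=200 B_seq=200 B_ack=100
After event 1: A_seq=427 A_ack=200 B_seq=200 B_ack=100

427 200 200 100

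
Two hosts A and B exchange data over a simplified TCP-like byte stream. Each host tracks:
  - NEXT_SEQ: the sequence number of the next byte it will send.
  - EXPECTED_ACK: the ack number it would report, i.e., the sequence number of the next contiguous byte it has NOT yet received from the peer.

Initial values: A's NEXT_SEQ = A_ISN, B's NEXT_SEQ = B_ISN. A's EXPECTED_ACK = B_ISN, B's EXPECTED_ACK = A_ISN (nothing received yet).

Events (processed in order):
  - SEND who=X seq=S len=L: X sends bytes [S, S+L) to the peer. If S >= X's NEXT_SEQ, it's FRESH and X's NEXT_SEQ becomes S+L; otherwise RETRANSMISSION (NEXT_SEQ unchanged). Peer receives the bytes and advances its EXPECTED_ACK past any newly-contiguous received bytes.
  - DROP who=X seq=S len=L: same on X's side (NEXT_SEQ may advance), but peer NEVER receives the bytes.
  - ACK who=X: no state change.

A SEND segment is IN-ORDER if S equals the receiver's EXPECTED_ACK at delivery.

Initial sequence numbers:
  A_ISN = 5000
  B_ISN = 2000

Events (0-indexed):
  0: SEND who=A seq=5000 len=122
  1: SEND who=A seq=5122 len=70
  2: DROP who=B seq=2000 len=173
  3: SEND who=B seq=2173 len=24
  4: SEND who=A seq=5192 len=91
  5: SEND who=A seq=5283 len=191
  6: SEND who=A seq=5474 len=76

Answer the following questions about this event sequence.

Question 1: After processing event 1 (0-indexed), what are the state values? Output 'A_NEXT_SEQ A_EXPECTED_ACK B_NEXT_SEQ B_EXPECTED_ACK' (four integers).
After event 0: A_seq=5122 A_ack=2000 B_seq=2000 B_ack=5122
After event 1: A_seq=5192 A_ack=2000 B_seq=2000 B_ack=5192

5192 2000 2000 5192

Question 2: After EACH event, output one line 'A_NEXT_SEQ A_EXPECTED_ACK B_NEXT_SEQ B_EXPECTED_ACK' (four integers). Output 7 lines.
5122 2000 2000 5122
5192 2000 2000 5192
5192 2000 2173 5192
5192 2000 2197 5192
5283 2000 2197 5283
5474 2000 2197 5474
5550 2000 2197 5550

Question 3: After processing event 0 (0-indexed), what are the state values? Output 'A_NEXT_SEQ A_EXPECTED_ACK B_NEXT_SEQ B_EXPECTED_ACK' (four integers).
After event 0: A_seq=5122 A_ack=2000 B_seq=2000 B_ack=5122

5122 2000 2000 5122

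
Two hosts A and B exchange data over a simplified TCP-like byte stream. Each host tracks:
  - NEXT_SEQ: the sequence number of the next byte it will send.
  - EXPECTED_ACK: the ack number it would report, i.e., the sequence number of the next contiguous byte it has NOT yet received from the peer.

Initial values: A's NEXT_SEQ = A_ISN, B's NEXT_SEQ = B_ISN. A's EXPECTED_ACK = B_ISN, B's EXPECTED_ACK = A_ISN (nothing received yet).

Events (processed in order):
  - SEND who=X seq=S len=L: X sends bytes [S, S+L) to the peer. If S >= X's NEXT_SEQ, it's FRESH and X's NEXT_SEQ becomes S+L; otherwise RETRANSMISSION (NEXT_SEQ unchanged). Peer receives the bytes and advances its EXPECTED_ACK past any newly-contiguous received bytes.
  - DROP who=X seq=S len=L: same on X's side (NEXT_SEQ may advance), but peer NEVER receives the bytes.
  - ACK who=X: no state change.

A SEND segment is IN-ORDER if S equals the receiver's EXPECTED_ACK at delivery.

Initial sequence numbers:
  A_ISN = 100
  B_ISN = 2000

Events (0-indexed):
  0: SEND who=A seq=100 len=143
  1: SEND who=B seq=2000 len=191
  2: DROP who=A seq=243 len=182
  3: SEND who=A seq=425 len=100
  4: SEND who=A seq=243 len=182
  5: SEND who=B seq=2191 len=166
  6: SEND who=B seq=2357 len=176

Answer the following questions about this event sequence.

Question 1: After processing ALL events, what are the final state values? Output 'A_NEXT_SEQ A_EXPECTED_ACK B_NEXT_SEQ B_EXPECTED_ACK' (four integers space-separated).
Answer: 525 2533 2533 525

Derivation:
After event 0: A_seq=243 A_ack=2000 B_seq=2000 B_ack=243
After event 1: A_seq=243 A_ack=2191 B_seq=2191 B_ack=243
After event 2: A_seq=425 A_ack=2191 B_seq=2191 B_ack=243
After event 3: A_seq=525 A_ack=2191 B_seq=2191 B_ack=243
After event 4: A_seq=525 A_ack=2191 B_seq=2191 B_ack=525
After event 5: A_seq=525 A_ack=2357 B_seq=2357 B_ack=525
After event 6: A_seq=525 A_ack=2533 B_seq=2533 B_ack=525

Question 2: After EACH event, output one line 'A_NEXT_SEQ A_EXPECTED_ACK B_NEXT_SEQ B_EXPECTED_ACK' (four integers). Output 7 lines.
243 2000 2000 243
243 2191 2191 243
425 2191 2191 243
525 2191 2191 243
525 2191 2191 525
525 2357 2357 525
525 2533 2533 525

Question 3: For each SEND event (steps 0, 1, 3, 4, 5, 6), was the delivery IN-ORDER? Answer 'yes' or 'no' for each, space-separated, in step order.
Step 0: SEND seq=100 -> in-order
Step 1: SEND seq=2000 -> in-order
Step 3: SEND seq=425 -> out-of-order
Step 4: SEND seq=243 -> in-order
Step 5: SEND seq=2191 -> in-order
Step 6: SEND seq=2357 -> in-order

Answer: yes yes no yes yes yes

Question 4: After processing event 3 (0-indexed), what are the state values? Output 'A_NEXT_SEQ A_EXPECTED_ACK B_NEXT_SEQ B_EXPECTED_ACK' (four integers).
After event 0: A_seq=243 A_ack=2000 B_seq=2000 B_ack=243
After event 1: A_seq=243 A_ack=2191 B_seq=2191 B_ack=243
After event 2: A_seq=425 A_ack=2191 B_seq=2191 B_ack=243
After event 3: A_seq=525 A_ack=2191 B_seq=2191 B_ack=243

525 2191 2191 243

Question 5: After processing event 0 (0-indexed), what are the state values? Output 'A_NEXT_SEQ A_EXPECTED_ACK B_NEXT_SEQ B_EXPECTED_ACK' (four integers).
After event 0: A_seq=243 A_ack=2000 B_seq=2000 B_ack=243

243 2000 2000 243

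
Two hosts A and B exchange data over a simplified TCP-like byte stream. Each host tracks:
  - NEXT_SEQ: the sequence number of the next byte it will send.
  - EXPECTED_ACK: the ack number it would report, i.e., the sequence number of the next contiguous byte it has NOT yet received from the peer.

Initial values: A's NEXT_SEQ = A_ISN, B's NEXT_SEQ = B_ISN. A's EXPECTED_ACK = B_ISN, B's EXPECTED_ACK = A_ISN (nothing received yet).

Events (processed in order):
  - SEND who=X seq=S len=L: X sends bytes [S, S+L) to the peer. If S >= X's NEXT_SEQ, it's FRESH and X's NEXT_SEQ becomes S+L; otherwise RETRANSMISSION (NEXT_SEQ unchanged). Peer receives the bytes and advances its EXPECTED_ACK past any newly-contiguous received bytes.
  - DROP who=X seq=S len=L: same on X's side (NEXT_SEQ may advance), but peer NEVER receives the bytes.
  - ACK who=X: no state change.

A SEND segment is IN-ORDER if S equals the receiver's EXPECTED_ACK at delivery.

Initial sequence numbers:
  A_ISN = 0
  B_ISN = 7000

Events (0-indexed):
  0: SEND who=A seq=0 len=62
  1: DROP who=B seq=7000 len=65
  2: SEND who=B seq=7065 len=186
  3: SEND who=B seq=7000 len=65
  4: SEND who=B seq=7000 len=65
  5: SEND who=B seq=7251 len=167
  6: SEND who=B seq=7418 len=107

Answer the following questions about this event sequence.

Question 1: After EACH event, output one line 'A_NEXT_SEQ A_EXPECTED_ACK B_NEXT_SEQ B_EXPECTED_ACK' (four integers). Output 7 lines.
62 7000 7000 62
62 7000 7065 62
62 7000 7251 62
62 7251 7251 62
62 7251 7251 62
62 7418 7418 62
62 7525 7525 62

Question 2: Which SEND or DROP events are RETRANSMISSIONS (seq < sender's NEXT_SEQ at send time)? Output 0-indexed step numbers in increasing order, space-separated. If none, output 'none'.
Step 0: SEND seq=0 -> fresh
Step 1: DROP seq=7000 -> fresh
Step 2: SEND seq=7065 -> fresh
Step 3: SEND seq=7000 -> retransmit
Step 4: SEND seq=7000 -> retransmit
Step 5: SEND seq=7251 -> fresh
Step 6: SEND seq=7418 -> fresh

Answer: 3 4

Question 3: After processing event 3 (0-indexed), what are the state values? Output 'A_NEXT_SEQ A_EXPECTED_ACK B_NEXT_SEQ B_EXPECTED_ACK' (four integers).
After event 0: A_seq=62 A_ack=7000 B_seq=7000 B_ack=62
After event 1: A_seq=62 A_ack=7000 B_seq=7065 B_ack=62
After event 2: A_seq=62 A_ack=7000 B_seq=7251 B_ack=62
After event 3: A_seq=62 A_ack=7251 B_seq=7251 B_ack=62

62 7251 7251 62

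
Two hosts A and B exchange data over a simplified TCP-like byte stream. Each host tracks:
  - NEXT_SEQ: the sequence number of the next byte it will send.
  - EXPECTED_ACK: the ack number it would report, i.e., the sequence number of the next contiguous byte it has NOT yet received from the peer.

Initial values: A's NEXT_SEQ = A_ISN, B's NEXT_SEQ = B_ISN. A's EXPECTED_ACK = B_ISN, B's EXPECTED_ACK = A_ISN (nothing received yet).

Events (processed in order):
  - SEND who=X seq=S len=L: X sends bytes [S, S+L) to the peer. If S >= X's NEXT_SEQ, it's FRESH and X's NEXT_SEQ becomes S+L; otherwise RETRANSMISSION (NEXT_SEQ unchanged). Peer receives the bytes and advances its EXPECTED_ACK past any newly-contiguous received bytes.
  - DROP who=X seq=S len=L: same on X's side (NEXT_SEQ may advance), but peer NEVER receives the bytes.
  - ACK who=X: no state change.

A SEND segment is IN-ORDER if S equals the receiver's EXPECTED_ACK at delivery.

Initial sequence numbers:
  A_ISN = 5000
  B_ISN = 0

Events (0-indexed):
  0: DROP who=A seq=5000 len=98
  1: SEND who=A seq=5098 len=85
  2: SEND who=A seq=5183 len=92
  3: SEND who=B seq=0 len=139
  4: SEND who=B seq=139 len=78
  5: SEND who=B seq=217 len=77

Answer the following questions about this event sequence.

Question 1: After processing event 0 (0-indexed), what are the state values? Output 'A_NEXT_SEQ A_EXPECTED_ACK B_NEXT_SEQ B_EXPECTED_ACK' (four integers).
After event 0: A_seq=5098 A_ack=0 B_seq=0 B_ack=5000

5098 0 0 5000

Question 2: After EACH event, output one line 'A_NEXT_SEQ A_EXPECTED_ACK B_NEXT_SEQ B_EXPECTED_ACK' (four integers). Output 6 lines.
5098 0 0 5000
5183 0 0 5000
5275 0 0 5000
5275 139 139 5000
5275 217 217 5000
5275 294 294 5000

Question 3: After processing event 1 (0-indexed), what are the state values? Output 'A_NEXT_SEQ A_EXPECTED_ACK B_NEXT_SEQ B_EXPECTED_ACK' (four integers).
After event 0: A_seq=5098 A_ack=0 B_seq=0 B_ack=5000
After event 1: A_seq=5183 A_ack=0 B_seq=0 B_ack=5000

5183 0 0 5000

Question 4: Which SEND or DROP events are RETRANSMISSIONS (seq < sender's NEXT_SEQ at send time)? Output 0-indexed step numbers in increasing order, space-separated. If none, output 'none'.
Answer: none

Derivation:
Step 0: DROP seq=5000 -> fresh
Step 1: SEND seq=5098 -> fresh
Step 2: SEND seq=5183 -> fresh
Step 3: SEND seq=0 -> fresh
Step 4: SEND seq=139 -> fresh
Step 5: SEND seq=217 -> fresh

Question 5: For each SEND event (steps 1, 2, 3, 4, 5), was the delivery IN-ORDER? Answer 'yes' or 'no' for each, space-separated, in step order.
Answer: no no yes yes yes

Derivation:
Step 1: SEND seq=5098 -> out-of-order
Step 2: SEND seq=5183 -> out-of-order
Step 3: SEND seq=0 -> in-order
Step 4: SEND seq=139 -> in-order
Step 5: SEND seq=217 -> in-order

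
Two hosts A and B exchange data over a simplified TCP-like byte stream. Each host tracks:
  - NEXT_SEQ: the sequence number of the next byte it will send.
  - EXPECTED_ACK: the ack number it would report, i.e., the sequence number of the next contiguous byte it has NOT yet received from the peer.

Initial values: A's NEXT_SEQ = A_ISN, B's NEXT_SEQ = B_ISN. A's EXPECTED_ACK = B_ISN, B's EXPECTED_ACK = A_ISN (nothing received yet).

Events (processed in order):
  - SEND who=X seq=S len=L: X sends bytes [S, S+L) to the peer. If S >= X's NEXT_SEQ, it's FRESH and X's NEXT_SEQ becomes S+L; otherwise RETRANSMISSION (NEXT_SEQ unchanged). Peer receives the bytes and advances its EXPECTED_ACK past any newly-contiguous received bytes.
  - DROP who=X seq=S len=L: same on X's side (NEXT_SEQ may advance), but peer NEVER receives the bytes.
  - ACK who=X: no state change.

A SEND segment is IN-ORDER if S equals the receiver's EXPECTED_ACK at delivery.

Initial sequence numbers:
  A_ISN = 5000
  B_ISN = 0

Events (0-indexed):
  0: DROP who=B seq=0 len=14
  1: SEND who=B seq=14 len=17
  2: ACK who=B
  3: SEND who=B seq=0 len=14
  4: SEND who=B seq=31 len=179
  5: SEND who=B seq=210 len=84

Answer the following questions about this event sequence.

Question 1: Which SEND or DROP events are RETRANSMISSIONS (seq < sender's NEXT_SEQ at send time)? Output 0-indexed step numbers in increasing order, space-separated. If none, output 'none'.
Step 0: DROP seq=0 -> fresh
Step 1: SEND seq=14 -> fresh
Step 3: SEND seq=0 -> retransmit
Step 4: SEND seq=31 -> fresh
Step 5: SEND seq=210 -> fresh

Answer: 3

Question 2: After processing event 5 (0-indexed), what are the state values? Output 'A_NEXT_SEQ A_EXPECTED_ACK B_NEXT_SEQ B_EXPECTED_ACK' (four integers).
After event 0: A_seq=5000 A_ack=0 B_seq=14 B_ack=5000
After event 1: A_seq=5000 A_ack=0 B_seq=31 B_ack=5000
After event 2: A_seq=5000 A_ack=0 B_seq=31 B_ack=5000
After event 3: A_seq=5000 A_ack=31 B_seq=31 B_ack=5000
After event 4: A_seq=5000 A_ack=210 B_seq=210 B_ack=5000
After event 5: A_seq=5000 A_ack=294 B_seq=294 B_ack=5000

5000 294 294 5000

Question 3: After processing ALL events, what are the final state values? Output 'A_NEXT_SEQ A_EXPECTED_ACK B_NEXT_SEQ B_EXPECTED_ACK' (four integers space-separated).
After event 0: A_seq=5000 A_ack=0 B_seq=14 B_ack=5000
After event 1: A_seq=5000 A_ack=0 B_seq=31 B_ack=5000
After event 2: A_seq=5000 A_ack=0 B_seq=31 B_ack=5000
After event 3: A_seq=5000 A_ack=31 B_seq=31 B_ack=5000
After event 4: A_seq=5000 A_ack=210 B_seq=210 B_ack=5000
After event 5: A_seq=5000 A_ack=294 B_seq=294 B_ack=5000

Answer: 5000 294 294 5000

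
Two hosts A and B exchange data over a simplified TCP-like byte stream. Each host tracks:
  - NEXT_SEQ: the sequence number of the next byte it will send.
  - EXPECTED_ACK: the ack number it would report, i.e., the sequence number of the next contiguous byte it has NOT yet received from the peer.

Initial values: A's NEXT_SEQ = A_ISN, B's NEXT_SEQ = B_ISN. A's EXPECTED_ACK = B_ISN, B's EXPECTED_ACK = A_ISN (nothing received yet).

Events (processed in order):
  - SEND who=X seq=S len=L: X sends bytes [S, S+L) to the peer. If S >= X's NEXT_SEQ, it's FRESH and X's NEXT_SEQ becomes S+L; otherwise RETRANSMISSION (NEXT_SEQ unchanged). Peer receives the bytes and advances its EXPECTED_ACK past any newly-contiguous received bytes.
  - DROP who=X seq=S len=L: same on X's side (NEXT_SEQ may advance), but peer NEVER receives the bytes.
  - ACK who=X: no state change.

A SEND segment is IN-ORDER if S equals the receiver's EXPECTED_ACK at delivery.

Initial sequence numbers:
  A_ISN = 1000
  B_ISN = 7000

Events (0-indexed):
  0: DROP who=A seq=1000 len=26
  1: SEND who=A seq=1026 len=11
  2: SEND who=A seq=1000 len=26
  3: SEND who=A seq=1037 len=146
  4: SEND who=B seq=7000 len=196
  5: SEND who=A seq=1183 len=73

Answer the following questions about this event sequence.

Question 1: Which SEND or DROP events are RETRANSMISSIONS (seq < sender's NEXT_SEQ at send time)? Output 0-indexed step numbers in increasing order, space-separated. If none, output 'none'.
Answer: 2

Derivation:
Step 0: DROP seq=1000 -> fresh
Step 1: SEND seq=1026 -> fresh
Step 2: SEND seq=1000 -> retransmit
Step 3: SEND seq=1037 -> fresh
Step 4: SEND seq=7000 -> fresh
Step 5: SEND seq=1183 -> fresh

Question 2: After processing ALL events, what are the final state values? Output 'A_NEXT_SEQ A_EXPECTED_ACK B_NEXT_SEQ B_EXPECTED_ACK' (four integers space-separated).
Answer: 1256 7196 7196 1256

Derivation:
After event 0: A_seq=1026 A_ack=7000 B_seq=7000 B_ack=1000
After event 1: A_seq=1037 A_ack=7000 B_seq=7000 B_ack=1000
After event 2: A_seq=1037 A_ack=7000 B_seq=7000 B_ack=1037
After event 3: A_seq=1183 A_ack=7000 B_seq=7000 B_ack=1183
After event 4: A_seq=1183 A_ack=7196 B_seq=7196 B_ack=1183
After event 5: A_seq=1256 A_ack=7196 B_seq=7196 B_ack=1256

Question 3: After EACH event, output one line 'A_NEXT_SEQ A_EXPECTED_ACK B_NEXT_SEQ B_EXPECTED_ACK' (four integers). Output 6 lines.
1026 7000 7000 1000
1037 7000 7000 1000
1037 7000 7000 1037
1183 7000 7000 1183
1183 7196 7196 1183
1256 7196 7196 1256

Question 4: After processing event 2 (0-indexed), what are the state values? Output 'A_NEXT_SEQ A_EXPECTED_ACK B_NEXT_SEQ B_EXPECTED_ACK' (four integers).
After event 0: A_seq=1026 A_ack=7000 B_seq=7000 B_ack=1000
After event 1: A_seq=1037 A_ack=7000 B_seq=7000 B_ack=1000
After event 2: A_seq=1037 A_ack=7000 B_seq=7000 B_ack=1037

1037 7000 7000 1037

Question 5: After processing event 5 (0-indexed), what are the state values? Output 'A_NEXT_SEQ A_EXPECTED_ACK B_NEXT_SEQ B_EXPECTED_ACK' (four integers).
After event 0: A_seq=1026 A_ack=7000 B_seq=7000 B_ack=1000
After event 1: A_seq=1037 A_ack=7000 B_seq=7000 B_ack=1000
After event 2: A_seq=1037 A_ack=7000 B_seq=7000 B_ack=1037
After event 3: A_seq=1183 A_ack=7000 B_seq=7000 B_ack=1183
After event 4: A_seq=1183 A_ack=7196 B_seq=7196 B_ack=1183
After event 5: A_seq=1256 A_ack=7196 B_seq=7196 B_ack=1256

1256 7196 7196 1256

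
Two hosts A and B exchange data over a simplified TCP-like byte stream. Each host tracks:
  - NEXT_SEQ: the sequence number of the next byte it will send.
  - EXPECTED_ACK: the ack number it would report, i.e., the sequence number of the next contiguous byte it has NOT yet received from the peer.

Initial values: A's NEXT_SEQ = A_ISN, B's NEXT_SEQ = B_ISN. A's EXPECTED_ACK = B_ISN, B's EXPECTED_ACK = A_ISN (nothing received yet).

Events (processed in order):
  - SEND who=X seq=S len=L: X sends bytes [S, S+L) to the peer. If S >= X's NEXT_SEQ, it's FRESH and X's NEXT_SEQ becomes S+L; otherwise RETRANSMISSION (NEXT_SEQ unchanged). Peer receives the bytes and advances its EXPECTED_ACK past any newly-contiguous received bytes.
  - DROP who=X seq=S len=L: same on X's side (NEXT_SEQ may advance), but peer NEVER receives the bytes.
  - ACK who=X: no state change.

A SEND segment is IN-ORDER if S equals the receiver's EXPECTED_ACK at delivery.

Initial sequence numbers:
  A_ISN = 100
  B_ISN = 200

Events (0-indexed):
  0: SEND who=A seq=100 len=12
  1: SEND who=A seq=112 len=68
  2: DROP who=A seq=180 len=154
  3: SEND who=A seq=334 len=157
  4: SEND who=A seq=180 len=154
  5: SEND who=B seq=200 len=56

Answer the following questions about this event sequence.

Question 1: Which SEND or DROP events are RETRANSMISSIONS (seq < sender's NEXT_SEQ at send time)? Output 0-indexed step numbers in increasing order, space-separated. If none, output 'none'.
Answer: 4

Derivation:
Step 0: SEND seq=100 -> fresh
Step 1: SEND seq=112 -> fresh
Step 2: DROP seq=180 -> fresh
Step 3: SEND seq=334 -> fresh
Step 4: SEND seq=180 -> retransmit
Step 5: SEND seq=200 -> fresh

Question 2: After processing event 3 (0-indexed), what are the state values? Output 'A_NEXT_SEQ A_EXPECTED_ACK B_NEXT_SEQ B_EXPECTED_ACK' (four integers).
After event 0: A_seq=112 A_ack=200 B_seq=200 B_ack=112
After event 1: A_seq=180 A_ack=200 B_seq=200 B_ack=180
After event 2: A_seq=334 A_ack=200 B_seq=200 B_ack=180
After event 3: A_seq=491 A_ack=200 B_seq=200 B_ack=180

491 200 200 180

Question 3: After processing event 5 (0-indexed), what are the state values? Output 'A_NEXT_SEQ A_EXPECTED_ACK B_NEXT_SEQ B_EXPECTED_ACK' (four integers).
After event 0: A_seq=112 A_ack=200 B_seq=200 B_ack=112
After event 1: A_seq=180 A_ack=200 B_seq=200 B_ack=180
After event 2: A_seq=334 A_ack=200 B_seq=200 B_ack=180
After event 3: A_seq=491 A_ack=200 B_seq=200 B_ack=180
After event 4: A_seq=491 A_ack=200 B_seq=200 B_ack=491
After event 5: A_seq=491 A_ack=256 B_seq=256 B_ack=491

491 256 256 491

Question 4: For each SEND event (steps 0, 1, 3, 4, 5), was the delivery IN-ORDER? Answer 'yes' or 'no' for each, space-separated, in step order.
Answer: yes yes no yes yes

Derivation:
Step 0: SEND seq=100 -> in-order
Step 1: SEND seq=112 -> in-order
Step 3: SEND seq=334 -> out-of-order
Step 4: SEND seq=180 -> in-order
Step 5: SEND seq=200 -> in-order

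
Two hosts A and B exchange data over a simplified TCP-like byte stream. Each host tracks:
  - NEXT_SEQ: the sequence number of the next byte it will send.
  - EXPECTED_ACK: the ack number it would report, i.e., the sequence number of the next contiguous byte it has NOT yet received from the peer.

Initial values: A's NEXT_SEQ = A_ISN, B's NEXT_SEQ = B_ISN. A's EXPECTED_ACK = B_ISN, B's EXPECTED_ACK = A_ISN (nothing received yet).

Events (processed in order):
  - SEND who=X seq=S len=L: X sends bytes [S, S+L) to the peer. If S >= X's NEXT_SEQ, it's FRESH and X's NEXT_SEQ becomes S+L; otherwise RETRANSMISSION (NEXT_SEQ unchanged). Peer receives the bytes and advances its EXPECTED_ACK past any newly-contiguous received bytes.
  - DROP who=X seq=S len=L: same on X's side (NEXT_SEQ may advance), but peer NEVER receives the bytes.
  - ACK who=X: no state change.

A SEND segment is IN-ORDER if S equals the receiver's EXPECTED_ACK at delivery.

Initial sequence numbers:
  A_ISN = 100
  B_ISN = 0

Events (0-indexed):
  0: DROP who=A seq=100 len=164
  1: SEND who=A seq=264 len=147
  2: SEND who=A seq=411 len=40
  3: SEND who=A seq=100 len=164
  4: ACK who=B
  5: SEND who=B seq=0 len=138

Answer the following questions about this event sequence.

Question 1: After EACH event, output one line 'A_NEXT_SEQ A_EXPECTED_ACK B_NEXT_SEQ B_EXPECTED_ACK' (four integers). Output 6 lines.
264 0 0 100
411 0 0 100
451 0 0 100
451 0 0 451
451 0 0 451
451 138 138 451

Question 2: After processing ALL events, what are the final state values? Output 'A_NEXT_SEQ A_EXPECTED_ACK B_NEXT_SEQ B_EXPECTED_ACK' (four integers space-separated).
After event 0: A_seq=264 A_ack=0 B_seq=0 B_ack=100
After event 1: A_seq=411 A_ack=0 B_seq=0 B_ack=100
After event 2: A_seq=451 A_ack=0 B_seq=0 B_ack=100
After event 3: A_seq=451 A_ack=0 B_seq=0 B_ack=451
After event 4: A_seq=451 A_ack=0 B_seq=0 B_ack=451
After event 5: A_seq=451 A_ack=138 B_seq=138 B_ack=451

Answer: 451 138 138 451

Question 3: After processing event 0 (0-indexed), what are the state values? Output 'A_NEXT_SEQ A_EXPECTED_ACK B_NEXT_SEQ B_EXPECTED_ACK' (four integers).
After event 0: A_seq=264 A_ack=0 B_seq=0 B_ack=100

264 0 0 100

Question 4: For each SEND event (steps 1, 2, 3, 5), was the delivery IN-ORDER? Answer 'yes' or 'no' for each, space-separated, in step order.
Step 1: SEND seq=264 -> out-of-order
Step 2: SEND seq=411 -> out-of-order
Step 3: SEND seq=100 -> in-order
Step 5: SEND seq=0 -> in-order

Answer: no no yes yes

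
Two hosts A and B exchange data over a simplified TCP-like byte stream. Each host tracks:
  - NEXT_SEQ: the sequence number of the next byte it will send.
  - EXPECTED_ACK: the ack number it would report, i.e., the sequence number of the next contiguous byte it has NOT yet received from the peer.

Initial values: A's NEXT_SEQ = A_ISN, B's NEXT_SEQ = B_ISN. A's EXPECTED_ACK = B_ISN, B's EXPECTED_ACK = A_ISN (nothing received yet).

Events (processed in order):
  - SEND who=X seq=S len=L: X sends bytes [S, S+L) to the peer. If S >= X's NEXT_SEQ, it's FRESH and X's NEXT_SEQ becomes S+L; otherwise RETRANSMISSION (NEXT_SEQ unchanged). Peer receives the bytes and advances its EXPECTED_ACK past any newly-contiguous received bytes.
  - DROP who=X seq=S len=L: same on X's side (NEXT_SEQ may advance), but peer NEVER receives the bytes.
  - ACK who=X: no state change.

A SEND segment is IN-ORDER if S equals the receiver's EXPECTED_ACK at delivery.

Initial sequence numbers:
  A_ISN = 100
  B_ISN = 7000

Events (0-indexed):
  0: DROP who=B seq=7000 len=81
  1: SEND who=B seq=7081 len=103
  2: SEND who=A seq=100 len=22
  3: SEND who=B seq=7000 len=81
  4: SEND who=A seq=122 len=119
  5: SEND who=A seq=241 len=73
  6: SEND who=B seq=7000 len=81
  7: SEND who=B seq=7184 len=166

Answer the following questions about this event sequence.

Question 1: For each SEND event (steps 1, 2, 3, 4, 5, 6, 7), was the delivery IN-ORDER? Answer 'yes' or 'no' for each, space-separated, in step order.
Answer: no yes yes yes yes no yes

Derivation:
Step 1: SEND seq=7081 -> out-of-order
Step 2: SEND seq=100 -> in-order
Step 3: SEND seq=7000 -> in-order
Step 4: SEND seq=122 -> in-order
Step 5: SEND seq=241 -> in-order
Step 6: SEND seq=7000 -> out-of-order
Step 7: SEND seq=7184 -> in-order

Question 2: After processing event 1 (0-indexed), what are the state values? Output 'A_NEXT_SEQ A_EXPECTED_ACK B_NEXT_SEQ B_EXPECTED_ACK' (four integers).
After event 0: A_seq=100 A_ack=7000 B_seq=7081 B_ack=100
After event 1: A_seq=100 A_ack=7000 B_seq=7184 B_ack=100

100 7000 7184 100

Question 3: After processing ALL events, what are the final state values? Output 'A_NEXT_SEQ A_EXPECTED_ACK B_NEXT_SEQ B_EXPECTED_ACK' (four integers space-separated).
Answer: 314 7350 7350 314

Derivation:
After event 0: A_seq=100 A_ack=7000 B_seq=7081 B_ack=100
After event 1: A_seq=100 A_ack=7000 B_seq=7184 B_ack=100
After event 2: A_seq=122 A_ack=7000 B_seq=7184 B_ack=122
After event 3: A_seq=122 A_ack=7184 B_seq=7184 B_ack=122
After event 4: A_seq=241 A_ack=7184 B_seq=7184 B_ack=241
After event 5: A_seq=314 A_ack=7184 B_seq=7184 B_ack=314
After event 6: A_seq=314 A_ack=7184 B_seq=7184 B_ack=314
After event 7: A_seq=314 A_ack=7350 B_seq=7350 B_ack=314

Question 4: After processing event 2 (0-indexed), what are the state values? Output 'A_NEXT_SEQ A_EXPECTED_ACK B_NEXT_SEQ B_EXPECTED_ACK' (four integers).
After event 0: A_seq=100 A_ack=7000 B_seq=7081 B_ack=100
After event 1: A_seq=100 A_ack=7000 B_seq=7184 B_ack=100
After event 2: A_seq=122 A_ack=7000 B_seq=7184 B_ack=122

122 7000 7184 122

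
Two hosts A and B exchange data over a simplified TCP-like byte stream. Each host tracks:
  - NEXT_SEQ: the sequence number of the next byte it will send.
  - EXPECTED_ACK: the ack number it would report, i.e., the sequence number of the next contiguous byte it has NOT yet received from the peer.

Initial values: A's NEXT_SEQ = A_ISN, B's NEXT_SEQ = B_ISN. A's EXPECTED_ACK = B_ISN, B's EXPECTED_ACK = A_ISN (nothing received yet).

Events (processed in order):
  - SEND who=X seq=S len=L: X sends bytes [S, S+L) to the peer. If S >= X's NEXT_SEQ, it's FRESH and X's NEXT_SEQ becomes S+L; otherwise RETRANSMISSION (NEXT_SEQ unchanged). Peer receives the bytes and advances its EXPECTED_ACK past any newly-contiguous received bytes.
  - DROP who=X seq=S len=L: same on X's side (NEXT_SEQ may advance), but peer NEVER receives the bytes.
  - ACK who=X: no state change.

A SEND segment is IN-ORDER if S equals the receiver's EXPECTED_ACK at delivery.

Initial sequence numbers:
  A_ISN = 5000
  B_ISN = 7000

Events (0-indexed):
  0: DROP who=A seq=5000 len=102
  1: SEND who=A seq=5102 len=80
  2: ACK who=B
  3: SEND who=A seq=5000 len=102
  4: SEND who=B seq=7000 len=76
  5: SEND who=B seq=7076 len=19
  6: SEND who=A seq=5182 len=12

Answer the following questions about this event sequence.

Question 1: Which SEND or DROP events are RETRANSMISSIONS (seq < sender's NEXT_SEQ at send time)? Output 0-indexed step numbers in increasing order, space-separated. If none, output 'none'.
Answer: 3

Derivation:
Step 0: DROP seq=5000 -> fresh
Step 1: SEND seq=5102 -> fresh
Step 3: SEND seq=5000 -> retransmit
Step 4: SEND seq=7000 -> fresh
Step 5: SEND seq=7076 -> fresh
Step 6: SEND seq=5182 -> fresh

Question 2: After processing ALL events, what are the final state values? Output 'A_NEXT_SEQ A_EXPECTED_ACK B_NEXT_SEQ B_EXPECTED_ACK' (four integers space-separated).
Answer: 5194 7095 7095 5194

Derivation:
After event 0: A_seq=5102 A_ack=7000 B_seq=7000 B_ack=5000
After event 1: A_seq=5182 A_ack=7000 B_seq=7000 B_ack=5000
After event 2: A_seq=5182 A_ack=7000 B_seq=7000 B_ack=5000
After event 3: A_seq=5182 A_ack=7000 B_seq=7000 B_ack=5182
After event 4: A_seq=5182 A_ack=7076 B_seq=7076 B_ack=5182
After event 5: A_seq=5182 A_ack=7095 B_seq=7095 B_ack=5182
After event 6: A_seq=5194 A_ack=7095 B_seq=7095 B_ack=5194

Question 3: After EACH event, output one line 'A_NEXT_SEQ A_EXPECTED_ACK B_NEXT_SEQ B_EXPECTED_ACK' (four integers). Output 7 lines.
5102 7000 7000 5000
5182 7000 7000 5000
5182 7000 7000 5000
5182 7000 7000 5182
5182 7076 7076 5182
5182 7095 7095 5182
5194 7095 7095 5194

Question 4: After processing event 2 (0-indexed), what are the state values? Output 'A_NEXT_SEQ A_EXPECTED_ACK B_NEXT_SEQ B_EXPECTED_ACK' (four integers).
After event 0: A_seq=5102 A_ack=7000 B_seq=7000 B_ack=5000
After event 1: A_seq=5182 A_ack=7000 B_seq=7000 B_ack=5000
After event 2: A_seq=5182 A_ack=7000 B_seq=7000 B_ack=5000

5182 7000 7000 5000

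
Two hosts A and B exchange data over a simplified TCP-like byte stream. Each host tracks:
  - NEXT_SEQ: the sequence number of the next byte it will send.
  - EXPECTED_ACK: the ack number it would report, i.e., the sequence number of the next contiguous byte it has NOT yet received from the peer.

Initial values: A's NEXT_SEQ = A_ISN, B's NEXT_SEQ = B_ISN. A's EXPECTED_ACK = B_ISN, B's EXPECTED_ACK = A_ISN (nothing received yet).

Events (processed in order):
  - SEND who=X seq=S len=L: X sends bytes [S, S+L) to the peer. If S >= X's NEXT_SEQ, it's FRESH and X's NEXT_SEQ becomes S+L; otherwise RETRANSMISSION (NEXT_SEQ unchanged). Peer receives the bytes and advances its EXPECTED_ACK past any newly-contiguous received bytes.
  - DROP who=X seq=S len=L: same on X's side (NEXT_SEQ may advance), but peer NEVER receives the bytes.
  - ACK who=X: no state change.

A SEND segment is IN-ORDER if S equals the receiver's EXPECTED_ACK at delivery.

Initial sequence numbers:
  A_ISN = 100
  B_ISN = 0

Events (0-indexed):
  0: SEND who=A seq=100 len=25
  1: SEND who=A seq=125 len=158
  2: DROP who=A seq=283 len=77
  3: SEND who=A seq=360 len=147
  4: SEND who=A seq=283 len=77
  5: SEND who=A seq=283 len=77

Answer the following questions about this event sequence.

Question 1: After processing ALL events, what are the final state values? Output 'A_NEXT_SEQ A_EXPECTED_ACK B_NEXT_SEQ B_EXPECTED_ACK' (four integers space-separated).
Answer: 507 0 0 507

Derivation:
After event 0: A_seq=125 A_ack=0 B_seq=0 B_ack=125
After event 1: A_seq=283 A_ack=0 B_seq=0 B_ack=283
After event 2: A_seq=360 A_ack=0 B_seq=0 B_ack=283
After event 3: A_seq=507 A_ack=0 B_seq=0 B_ack=283
After event 4: A_seq=507 A_ack=0 B_seq=0 B_ack=507
After event 5: A_seq=507 A_ack=0 B_seq=0 B_ack=507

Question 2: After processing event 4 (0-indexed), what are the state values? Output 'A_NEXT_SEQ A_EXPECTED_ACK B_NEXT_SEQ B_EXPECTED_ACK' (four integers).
After event 0: A_seq=125 A_ack=0 B_seq=0 B_ack=125
After event 1: A_seq=283 A_ack=0 B_seq=0 B_ack=283
After event 2: A_seq=360 A_ack=0 B_seq=0 B_ack=283
After event 3: A_seq=507 A_ack=0 B_seq=0 B_ack=283
After event 4: A_seq=507 A_ack=0 B_seq=0 B_ack=507

507 0 0 507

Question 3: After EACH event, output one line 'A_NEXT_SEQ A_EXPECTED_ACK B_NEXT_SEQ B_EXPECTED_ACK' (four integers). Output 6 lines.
125 0 0 125
283 0 0 283
360 0 0 283
507 0 0 283
507 0 0 507
507 0 0 507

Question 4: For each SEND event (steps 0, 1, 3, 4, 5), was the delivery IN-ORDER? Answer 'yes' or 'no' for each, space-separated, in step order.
Answer: yes yes no yes no

Derivation:
Step 0: SEND seq=100 -> in-order
Step 1: SEND seq=125 -> in-order
Step 3: SEND seq=360 -> out-of-order
Step 4: SEND seq=283 -> in-order
Step 5: SEND seq=283 -> out-of-order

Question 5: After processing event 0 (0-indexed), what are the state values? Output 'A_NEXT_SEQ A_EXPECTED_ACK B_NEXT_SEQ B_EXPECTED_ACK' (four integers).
After event 0: A_seq=125 A_ack=0 B_seq=0 B_ack=125

125 0 0 125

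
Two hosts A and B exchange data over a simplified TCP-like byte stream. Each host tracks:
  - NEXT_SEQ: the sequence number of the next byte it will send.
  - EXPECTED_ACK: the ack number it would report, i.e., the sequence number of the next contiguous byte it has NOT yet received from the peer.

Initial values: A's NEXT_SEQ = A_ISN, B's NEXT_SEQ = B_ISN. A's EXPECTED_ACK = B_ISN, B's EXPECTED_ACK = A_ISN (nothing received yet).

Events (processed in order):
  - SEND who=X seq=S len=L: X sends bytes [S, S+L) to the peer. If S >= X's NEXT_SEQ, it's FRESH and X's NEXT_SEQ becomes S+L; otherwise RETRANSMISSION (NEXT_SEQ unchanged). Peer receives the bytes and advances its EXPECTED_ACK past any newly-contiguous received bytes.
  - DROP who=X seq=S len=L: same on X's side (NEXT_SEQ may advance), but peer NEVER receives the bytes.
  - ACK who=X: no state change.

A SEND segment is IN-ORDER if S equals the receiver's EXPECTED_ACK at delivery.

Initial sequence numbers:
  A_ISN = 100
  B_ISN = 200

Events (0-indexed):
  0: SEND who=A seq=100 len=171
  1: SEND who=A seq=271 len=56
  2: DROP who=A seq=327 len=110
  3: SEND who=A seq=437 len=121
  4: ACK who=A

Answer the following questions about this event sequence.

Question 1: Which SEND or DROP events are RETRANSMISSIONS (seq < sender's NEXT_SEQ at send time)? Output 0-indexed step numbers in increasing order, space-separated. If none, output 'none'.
Step 0: SEND seq=100 -> fresh
Step 1: SEND seq=271 -> fresh
Step 2: DROP seq=327 -> fresh
Step 3: SEND seq=437 -> fresh

Answer: none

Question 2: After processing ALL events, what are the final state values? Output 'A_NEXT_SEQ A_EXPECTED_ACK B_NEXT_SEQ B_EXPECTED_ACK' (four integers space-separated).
After event 0: A_seq=271 A_ack=200 B_seq=200 B_ack=271
After event 1: A_seq=327 A_ack=200 B_seq=200 B_ack=327
After event 2: A_seq=437 A_ack=200 B_seq=200 B_ack=327
After event 3: A_seq=558 A_ack=200 B_seq=200 B_ack=327
After event 4: A_seq=558 A_ack=200 B_seq=200 B_ack=327

Answer: 558 200 200 327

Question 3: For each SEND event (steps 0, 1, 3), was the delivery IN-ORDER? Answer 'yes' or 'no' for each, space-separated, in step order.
Answer: yes yes no

Derivation:
Step 0: SEND seq=100 -> in-order
Step 1: SEND seq=271 -> in-order
Step 3: SEND seq=437 -> out-of-order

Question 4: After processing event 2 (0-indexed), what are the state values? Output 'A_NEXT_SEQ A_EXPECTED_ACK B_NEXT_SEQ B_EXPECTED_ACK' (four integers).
After event 0: A_seq=271 A_ack=200 B_seq=200 B_ack=271
After event 1: A_seq=327 A_ack=200 B_seq=200 B_ack=327
After event 2: A_seq=437 A_ack=200 B_seq=200 B_ack=327

437 200 200 327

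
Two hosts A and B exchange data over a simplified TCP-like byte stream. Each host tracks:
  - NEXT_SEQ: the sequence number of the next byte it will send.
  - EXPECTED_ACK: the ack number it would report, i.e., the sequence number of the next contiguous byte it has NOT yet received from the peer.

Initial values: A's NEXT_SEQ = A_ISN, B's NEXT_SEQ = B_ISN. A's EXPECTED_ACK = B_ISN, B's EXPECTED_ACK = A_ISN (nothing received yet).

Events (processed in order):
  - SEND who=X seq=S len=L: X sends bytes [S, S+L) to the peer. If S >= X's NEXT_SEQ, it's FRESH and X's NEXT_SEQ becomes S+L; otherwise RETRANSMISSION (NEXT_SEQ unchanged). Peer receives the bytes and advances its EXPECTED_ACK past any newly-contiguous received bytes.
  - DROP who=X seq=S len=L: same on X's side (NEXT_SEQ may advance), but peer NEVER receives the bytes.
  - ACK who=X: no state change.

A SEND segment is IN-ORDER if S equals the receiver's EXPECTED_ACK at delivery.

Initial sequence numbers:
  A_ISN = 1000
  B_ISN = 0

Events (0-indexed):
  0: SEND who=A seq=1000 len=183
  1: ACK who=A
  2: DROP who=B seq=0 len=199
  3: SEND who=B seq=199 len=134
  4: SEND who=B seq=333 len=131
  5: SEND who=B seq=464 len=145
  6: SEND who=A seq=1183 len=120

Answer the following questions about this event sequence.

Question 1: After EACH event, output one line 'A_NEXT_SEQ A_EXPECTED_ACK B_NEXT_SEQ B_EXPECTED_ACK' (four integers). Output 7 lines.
1183 0 0 1183
1183 0 0 1183
1183 0 199 1183
1183 0 333 1183
1183 0 464 1183
1183 0 609 1183
1303 0 609 1303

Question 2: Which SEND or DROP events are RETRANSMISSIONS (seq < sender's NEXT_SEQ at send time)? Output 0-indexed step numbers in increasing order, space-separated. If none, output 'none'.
Step 0: SEND seq=1000 -> fresh
Step 2: DROP seq=0 -> fresh
Step 3: SEND seq=199 -> fresh
Step 4: SEND seq=333 -> fresh
Step 5: SEND seq=464 -> fresh
Step 6: SEND seq=1183 -> fresh

Answer: none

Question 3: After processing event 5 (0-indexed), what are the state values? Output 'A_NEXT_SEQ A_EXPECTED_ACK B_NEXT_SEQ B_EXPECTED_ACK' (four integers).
After event 0: A_seq=1183 A_ack=0 B_seq=0 B_ack=1183
After event 1: A_seq=1183 A_ack=0 B_seq=0 B_ack=1183
After event 2: A_seq=1183 A_ack=0 B_seq=199 B_ack=1183
After event 3: A_seq=1183 A_ack=0 B_seq=333 B_ack=1183
After event 4: A_seq=1183 A_ack=0 B_seq=464 B_ack=1183
After event 5: A_seq=1183 A_ack=0 B_seq=609 B_ack=1183

1183 0 609 1183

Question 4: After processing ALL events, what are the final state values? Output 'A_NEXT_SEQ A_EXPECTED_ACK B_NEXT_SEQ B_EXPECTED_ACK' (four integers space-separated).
Answer: 1303 0 609 1303

Derivation:
After event 0: A_seq=1183 A_ack=0 B_seq=0 B_ack=1183
After event 1: A_seq=1183 A_ack=0 B_seq=0 B_ack=1183
After event 2: A_seq=1183 A_ack=0 B_seq=199 B_ack=1183
After event 3: A_seq=1183 A_ack=0 B_seq=333 B_ack=1183
After event 4: A_seq=1183 A_ack=0 B_seq=464 B_ack=1183
After event 5: A_seq=1183 A_ack=0 B_seq=609 B_ack=1183
After event 6: A_seq=1303 A_ack=0 B_seq=609 B_ack=1303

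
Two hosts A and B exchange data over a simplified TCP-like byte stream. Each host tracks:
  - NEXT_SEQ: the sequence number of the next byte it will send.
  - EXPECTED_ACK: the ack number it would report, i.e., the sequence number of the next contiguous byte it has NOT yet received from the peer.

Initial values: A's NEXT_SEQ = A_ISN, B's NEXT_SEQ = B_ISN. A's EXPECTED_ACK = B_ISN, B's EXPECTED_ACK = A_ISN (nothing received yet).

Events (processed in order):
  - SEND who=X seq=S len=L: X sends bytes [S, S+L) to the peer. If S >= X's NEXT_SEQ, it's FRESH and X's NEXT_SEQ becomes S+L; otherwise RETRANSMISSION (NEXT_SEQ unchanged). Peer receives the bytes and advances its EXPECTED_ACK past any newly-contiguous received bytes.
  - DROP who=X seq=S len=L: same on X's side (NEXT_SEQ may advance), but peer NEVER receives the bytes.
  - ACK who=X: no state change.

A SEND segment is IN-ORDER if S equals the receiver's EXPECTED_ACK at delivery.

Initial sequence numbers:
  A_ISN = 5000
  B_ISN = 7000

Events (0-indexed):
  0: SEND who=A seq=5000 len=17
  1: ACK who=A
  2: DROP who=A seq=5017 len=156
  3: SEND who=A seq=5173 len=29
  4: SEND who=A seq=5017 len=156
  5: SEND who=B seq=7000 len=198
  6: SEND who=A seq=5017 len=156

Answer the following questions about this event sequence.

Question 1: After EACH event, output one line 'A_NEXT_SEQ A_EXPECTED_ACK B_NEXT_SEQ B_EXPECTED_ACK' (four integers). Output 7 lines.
5017 7000 7000 5017
5017 7000 7000 5017
5173 7000 7000 5017
5202 7000 7000 5017
5202 7000 7000 5202
5202 7198 7198 5202
5202 7198 7198 5202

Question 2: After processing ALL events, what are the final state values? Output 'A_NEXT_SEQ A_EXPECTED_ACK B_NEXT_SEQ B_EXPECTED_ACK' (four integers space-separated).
After event 0: A_seq=5017 A_ack=7000 B_seq=7000 B_ack=5017
After event 1: A_seq=5017 A_ack=7000 B_seq=7000 B_ack=5017
After event 2: A_seq=5173 A_ack=7000 B_seq=7000 B_ack=5017
After event 3: A_seq=5202 A_ack=7000 B_seq=7000 B_ack=5017
After event 4: A_seq=5202 A_ack=7000 B_seq=7000 B_ack=5202
After event 5: A_seq=5202 A_ack=7198 B_seq=7198 B_ack=5202
After event 6: A_seq=5202 A_ack=7198 B_seq=7198 B_ack=5202

Answer: 5202 7198 7198 5202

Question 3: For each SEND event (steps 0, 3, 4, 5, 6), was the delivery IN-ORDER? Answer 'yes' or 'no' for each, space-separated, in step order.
Step 0: SEND seq=5000 -> in-order
Step 3: SEND seq=5173 -> out-of-order
Step 4: SEND seq=5017 -> in-order
Step 5: SEND seq=7000 -> in-order
Step 6: SEND seq=5017 -> out-of-order

Answer: yes no yes yes no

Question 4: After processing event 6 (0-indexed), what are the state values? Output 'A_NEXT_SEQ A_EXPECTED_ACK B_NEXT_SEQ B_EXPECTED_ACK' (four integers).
After event 0: A_seq=5017 A_ack=7000 B_seq=7000 B_ack=5017
After event 1: A_seq=5017 A_ack=7000 B_seq=7000 B_ack=5017
After event 2: A_seq=5173 A_ack=7000 B_seq=7000 B_ack=5017
After event 3: A_seq=5202 A_ack=7000 B_seq=7000 B_ack=5017
After event 4: A_seq=5202 A_ack=7000 B_seq=7000 B_ack=5202
After event 5: A_seq=5202 A_ack=7198 B_seq=7198 B_ack=5202
After event 6: A_seq=5202 A_ack=7198 B_seq=7198 B_ack=5202

5202 7198 7198 5202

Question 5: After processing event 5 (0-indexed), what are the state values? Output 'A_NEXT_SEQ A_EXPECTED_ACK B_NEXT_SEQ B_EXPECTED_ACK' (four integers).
After event 0: A_seq=5017 A_ack=7000 B_seq=7000 B_ack=5017
After event 1: A_seq=5017 A_ack=7000 B_seq=7000 B_ack=5017
After event 2: A_seq=5173 A_ack=7000 B_seq=7000 B_ack=5017
After event 3: A_seq=5202 A_ack=7000 B_seq=7000 B_ack=5017
After event 4: A_seq=5202 A_ack=7000 B_seq=7000 B_ack=5202
After event 5: A_seq=5202 A_ack=7198 B_seq=7198 B_ack=5202

5202 7198 7198 5202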